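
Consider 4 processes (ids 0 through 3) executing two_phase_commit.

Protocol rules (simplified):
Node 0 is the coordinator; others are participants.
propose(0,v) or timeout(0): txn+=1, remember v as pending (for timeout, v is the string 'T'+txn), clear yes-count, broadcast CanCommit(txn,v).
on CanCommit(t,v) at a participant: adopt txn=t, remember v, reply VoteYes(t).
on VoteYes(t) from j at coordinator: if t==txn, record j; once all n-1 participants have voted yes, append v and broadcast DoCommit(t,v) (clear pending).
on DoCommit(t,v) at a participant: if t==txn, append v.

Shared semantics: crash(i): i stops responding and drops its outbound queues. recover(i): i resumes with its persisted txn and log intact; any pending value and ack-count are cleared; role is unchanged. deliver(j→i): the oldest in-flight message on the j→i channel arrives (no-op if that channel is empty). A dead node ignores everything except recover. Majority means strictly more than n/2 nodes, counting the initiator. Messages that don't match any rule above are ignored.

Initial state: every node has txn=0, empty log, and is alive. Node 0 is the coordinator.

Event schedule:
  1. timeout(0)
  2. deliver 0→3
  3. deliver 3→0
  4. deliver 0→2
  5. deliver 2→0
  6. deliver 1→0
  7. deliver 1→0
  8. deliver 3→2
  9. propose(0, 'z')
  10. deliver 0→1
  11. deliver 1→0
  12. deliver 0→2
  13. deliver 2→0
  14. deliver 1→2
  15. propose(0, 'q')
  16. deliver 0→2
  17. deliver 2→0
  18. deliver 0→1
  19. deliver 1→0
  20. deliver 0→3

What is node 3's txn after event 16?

[1] timeout(0) → N0(coor t1 [-])
[2] deliver 0→3 → N3(part t1 [-])
[3] deliver 3→0 → ∅
[4] deliver 0→2 → N2(part t1 [-])
[5] deliver 2→0 → ∅
[6] deliver 1→0 → ∅
[7] deliver 1→0 → ∅
[8] deliver 3→2 → ∅
[9] propose(0,'z') → N0(coor t2 [-])
[10] deliver 0→1 → N1(part t1 [-])
[11] deliver 1→0 → ∅
[12] deliver 0→2 → N2(part t2 [-])
[13] deliver 2→0 → ∅
[14] deliver 1→2 → ∅
[15] propose(0,'q') → N0(coor t3 [-])
[16] deliver 0→2 → N2(part t3 [-])

1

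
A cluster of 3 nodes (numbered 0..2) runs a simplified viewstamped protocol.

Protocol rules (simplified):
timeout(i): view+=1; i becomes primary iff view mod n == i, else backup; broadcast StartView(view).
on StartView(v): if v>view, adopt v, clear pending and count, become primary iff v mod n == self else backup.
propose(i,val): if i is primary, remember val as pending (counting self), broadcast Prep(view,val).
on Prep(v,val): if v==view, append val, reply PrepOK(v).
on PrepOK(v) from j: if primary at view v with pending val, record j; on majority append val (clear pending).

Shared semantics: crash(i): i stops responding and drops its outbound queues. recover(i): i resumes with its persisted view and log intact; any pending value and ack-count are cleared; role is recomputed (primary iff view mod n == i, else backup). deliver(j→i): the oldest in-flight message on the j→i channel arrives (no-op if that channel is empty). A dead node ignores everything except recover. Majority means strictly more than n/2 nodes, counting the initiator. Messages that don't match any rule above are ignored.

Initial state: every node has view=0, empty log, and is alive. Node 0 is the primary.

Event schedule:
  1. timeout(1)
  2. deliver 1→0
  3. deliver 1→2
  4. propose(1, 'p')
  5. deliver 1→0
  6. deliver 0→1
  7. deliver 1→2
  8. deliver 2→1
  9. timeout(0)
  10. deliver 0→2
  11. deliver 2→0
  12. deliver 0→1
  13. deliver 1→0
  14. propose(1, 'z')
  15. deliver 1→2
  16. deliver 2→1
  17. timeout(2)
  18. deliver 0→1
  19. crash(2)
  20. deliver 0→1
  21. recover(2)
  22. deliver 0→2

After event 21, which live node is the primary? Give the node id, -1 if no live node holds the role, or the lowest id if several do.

step 1 timeout(1): 1={prim,v=1,log=-}
step 2 deliver 1→0: 0={back,v=1,log=-}
step 3 deliver 1→2: 2={back,v=1,log=-}
step 4 propose(1,'p'): —
step 5 deliver 1→0: 0={back,v=1,log=p}
step 6 deliver 0→1: 1={prim,v=1,log=p}
step 7 deliver 1→2: 2={back,v=1,log=p}
step 8 deliver 2→1: —
step 9 timeout(0): 0={back,v=2,log=p}
step 10 deliver 0→2: 2={prim,v=2,log=p}
step 11 deliver 2→0: —
step 12 deliver 0→1: 1={back,v=2,log=p}
step 13 deliver 1→0: —
step 14 propose(1,'z'): —
step 15 deliver 1→2: —
step 16 deliver 2→1: —
step 17 timeout(2): 2={back,v=3,log=p}
step 18 deliver 0→1: —
step 19 crash(2): 2={✗back,v=3,log=p}
step 20 deliver 0→1: —
step 21 recover(2): 2={back,v=3,log=p}

-1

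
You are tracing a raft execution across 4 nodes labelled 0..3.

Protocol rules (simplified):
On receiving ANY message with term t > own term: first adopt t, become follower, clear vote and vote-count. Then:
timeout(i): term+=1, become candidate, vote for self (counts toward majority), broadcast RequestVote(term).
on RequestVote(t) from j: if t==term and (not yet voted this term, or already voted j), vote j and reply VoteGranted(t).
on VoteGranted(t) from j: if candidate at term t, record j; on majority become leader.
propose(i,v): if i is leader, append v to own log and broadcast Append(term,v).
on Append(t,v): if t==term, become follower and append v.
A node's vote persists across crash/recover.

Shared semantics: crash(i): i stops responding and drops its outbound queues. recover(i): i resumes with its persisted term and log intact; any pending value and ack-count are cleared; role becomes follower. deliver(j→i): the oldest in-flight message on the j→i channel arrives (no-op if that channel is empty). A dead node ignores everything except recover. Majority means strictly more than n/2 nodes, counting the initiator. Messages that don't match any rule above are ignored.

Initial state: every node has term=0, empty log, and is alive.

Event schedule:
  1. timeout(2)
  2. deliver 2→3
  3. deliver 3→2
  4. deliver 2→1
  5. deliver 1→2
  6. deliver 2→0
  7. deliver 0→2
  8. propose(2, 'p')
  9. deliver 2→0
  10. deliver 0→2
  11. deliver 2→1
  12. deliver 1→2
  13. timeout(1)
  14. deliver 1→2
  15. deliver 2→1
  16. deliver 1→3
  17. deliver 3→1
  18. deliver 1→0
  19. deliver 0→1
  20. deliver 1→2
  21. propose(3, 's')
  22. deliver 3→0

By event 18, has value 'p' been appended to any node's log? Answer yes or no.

1. timeout(2):  <2:cand t1 ->
2. deliver 2→3:  <3:foll t1 ->
3. deliver 3→2:  nop
4. deliver 2→1:  <1:foll t1 ->
5. deliver 1→2:  <2:lead t1 ->
6. deliver 2→0:  <0:foll t1 ->
7. deliver 0→2:  nop
8. propose(2,'p'):  <2:lead t1 p>
9. deliver 2→0:  <0:foll t1 p>
10. deliver 0→2:  nop
11. deliver 2→1:  <1:foll t1 p>
12. deliver 1→2:  nop
13. timeout(1):  <1:cand t2 p>
14. deliver 1→2:  <2:foll t2 p>
15. deliver 2→1:  nop
16. deliver 1→3:  <3:foll t2 ->
17. deliver 3→1:  <1:lead t2 p>
18. deliver 1→0:  <0:foll t2 p>

yes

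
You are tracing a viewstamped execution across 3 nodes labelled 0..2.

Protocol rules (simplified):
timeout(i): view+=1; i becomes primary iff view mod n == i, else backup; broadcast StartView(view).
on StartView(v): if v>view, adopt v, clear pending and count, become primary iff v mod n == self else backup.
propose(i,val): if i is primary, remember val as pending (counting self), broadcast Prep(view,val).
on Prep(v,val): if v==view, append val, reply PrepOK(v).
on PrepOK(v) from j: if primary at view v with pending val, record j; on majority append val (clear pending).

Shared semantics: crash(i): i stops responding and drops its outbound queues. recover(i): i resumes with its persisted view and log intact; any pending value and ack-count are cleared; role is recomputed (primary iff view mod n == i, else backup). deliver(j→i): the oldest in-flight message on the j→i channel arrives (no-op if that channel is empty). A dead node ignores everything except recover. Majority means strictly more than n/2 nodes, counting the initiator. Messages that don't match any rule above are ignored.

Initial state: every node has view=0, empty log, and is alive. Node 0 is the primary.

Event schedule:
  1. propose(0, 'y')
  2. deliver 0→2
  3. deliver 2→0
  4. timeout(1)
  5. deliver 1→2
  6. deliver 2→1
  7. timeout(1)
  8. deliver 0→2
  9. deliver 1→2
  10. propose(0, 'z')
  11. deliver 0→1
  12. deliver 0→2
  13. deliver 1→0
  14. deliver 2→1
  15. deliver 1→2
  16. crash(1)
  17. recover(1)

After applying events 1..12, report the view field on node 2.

after 1 — propose(0,'y'): ·
after 2 — deliver 0→2: n2:back/v0/[y]
after 3 — deliver 2→0: n0:prim/v0/[y]
after 4 — timeout(1): n1:prim/v1/[-]
after 5 — deliver 1→2: n2:back/v1/[y]
after 6 — deliver 2→1: ·
after 7 — timeout(1): n1:back/v2/[-]
after 8 — deliver 0→2: ·
after 9 — deliver 1→2: n2:prim/v2/[y]
after 10 — propose(0,'z'): ·
after 11 — deliver 0→1: ·
after 12 — deliver 0→2: ·

2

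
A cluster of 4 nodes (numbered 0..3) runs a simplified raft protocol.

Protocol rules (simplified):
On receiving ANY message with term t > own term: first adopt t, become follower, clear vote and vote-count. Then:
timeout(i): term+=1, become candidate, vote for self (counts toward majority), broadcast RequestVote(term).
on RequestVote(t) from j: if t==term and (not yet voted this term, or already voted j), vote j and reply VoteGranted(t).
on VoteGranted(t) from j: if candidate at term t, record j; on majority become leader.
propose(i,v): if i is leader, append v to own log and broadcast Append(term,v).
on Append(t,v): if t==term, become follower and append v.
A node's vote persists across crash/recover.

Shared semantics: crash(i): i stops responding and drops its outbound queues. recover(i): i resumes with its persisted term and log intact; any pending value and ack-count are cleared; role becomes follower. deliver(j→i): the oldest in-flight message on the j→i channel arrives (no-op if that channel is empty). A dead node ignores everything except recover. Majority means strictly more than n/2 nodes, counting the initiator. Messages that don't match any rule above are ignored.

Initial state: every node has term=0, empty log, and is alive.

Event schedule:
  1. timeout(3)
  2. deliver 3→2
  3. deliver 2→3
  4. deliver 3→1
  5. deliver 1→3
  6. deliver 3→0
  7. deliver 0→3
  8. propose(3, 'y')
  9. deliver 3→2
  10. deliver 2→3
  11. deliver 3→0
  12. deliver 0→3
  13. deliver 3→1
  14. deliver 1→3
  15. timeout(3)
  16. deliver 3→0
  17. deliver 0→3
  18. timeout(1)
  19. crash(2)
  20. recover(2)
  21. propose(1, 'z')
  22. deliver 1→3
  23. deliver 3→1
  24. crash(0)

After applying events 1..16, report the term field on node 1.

step 1 timeout(3): 3={cand,t=1,log=-}
step 2 deliver 3→2: 2={foll,t=1,log=-}
step 3 deliver 2→3: —
step 4 deliver 3→1: 1={foll,t=1,log=-}
step 5 deliver 1→3: 3={lead,t=1,log=-}
step 6 deliver 3→0: 0={foll,t=1,log=-}
step 7 deliver 0→3: —
step 8 propose(3,'y'): 3={lead,t=1,log=y}
step 9 deliver 3→2: 2={foll,t=1,log=y}
step 10 deliver 2→3: —
step 11 deliver 3→0: 0={foll,t=1,log=y}
step 12 deliver 0→3: —
step 13 deliver 3→1: 1={foll,t=1,log=y}
step 14 deliver 1→3: —
step 15 timeout(3): 3={cand,t=2,log=y}
step 16 deliver 3→0: 0={foll,t=2,log=y}

1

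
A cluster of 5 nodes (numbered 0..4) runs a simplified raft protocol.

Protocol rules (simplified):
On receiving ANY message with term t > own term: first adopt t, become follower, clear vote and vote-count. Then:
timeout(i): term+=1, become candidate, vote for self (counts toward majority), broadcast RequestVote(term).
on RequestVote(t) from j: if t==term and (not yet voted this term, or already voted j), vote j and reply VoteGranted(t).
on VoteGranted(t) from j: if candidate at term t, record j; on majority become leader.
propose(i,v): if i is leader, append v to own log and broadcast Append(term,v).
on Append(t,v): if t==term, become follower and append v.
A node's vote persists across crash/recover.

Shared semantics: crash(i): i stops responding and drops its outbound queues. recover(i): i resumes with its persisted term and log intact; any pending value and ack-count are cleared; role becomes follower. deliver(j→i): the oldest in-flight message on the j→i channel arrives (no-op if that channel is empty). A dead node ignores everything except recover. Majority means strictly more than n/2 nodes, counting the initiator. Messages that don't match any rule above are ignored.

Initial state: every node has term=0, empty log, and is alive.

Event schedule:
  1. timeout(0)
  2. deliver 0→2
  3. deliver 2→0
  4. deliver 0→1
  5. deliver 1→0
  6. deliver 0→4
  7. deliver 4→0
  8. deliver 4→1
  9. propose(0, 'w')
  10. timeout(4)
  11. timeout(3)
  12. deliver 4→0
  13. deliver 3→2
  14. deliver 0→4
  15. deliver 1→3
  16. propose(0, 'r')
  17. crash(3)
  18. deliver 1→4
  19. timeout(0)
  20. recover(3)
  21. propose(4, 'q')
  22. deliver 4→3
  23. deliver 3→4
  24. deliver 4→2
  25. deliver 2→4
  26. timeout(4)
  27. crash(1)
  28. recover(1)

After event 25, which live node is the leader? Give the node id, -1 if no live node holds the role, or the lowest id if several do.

4

after 1 — timeout(0): n0:cand/t1/[-]
after 2 — deliver 0→2: n2:foll/t1/[-]
after 3 — deliver 2→0: ·
after 4 — deliver 0→1: n1:foll/t1/[-]
after 5 — deliver 1→0: n0:lead/t1/[-]
after 6 — deliver 0→4: n4:foll/t1/[-]
after 7 — deliver 4→0: ·
after 8 — deliver 4→1: ·
after 9 — propose(0,'w'): n0:lead/t1/[w]
after 10 — timeout(4): n4:cand/t2/[-]
after 11 — timeout(3): n3:cand/t1/[-]
after 12 — deliver 4→0: n0:foll/t2/[w]
after 13 — deliver 3→2: ·
after 14 — deliver 0→4: ·
after 15 — deliver 1→3: ·
after 16 — propose(0,'r'): ·
after 17 — crash(3): n3:✗cand/t1/[-]
after 18 — deliver 1→4: ·
after 19 — timeout(0): n0:cand/t3/[w]
after 20 — recover(3): n3:foll/t1/[-]
after 21 — propose(4,'q'): ·
after 22 — deliver 4→3: n3:foll/t2/[-]
after 23 — deliver 3→4: ·
after 24 — deliver 4→2: n2:foll/t2/[-]
after 25 — deliver 2→4: n4:lead/t2/[-]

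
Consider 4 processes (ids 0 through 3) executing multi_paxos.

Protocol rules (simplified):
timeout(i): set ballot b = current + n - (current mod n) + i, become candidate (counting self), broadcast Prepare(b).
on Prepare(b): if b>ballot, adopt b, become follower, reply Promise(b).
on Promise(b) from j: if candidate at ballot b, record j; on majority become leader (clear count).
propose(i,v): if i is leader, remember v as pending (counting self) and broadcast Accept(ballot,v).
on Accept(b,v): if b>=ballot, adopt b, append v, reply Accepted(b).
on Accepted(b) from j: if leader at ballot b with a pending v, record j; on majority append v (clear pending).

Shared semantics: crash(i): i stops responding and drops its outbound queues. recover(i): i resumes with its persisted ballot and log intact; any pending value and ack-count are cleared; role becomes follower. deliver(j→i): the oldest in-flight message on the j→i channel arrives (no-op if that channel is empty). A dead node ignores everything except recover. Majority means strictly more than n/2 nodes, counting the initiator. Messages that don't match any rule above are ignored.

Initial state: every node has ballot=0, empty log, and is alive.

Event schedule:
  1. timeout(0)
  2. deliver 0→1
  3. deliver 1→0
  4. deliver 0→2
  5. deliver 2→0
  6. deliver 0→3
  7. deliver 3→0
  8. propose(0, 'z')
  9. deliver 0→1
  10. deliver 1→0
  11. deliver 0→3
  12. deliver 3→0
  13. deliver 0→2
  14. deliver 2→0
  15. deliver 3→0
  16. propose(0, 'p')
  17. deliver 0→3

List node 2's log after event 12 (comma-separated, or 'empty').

empty

step 1 timeout(0): 0={cand,b=4,log=-}
step 2 deliver 0→1: 1={foll,b=4,log=-}
step 3 deliver 1→0: —
step 4 deliver 0→2: 2={foll,b=4,log=-}
step 5 deliver 2→0: 0={lead,b=4,log=-}
step 6 deliver 0→3: 3={foll,b=4,log=-}
step 7 deliver 3→0: —
step 8 propose(0,'z'): —
step 9 deliver 0→1: 1={foll,b=4,log=z}
step 10 deliver 1→0: —
step 11 deliver 0→3: 3={foll,b=4,log=z}
step 12 deliver 3→0: 0={lead,b=4,log=z}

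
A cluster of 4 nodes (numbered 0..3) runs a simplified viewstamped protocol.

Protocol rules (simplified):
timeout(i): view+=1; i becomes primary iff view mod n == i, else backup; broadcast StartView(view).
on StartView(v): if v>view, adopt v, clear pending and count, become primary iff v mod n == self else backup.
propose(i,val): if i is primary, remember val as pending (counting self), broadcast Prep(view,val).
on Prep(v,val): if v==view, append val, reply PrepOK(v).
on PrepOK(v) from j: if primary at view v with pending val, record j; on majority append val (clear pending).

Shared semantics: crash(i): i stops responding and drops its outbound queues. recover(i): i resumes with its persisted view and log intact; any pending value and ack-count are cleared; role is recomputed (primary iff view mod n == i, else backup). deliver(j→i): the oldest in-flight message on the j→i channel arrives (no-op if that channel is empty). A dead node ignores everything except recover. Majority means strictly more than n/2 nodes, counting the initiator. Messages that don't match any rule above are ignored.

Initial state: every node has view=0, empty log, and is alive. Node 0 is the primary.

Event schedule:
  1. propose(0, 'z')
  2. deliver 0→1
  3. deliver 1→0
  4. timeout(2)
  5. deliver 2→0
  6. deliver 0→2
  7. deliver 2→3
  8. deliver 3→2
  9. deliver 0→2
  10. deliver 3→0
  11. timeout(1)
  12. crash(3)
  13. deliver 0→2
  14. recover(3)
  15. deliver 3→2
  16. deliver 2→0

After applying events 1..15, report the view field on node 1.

1

1. propose(0,'z'):  nop
2. deliver 0→1:  <1:back v0 z>
3. deliver 1→0:  nop
4. timeout(2):  <2:back v1 ->
5. deliver 2→0:  <0:back v1 ->
6. deliver 0→2:  nop
7. deliver 2→3:  <3:back v1 ->
8. deliver 3→2:  nop
9. deliver 0→2:  nop
10. deliver 3→0:  nop
11. timeout(1):  <1:prim v1 z>
12. crash(3):  <3:✗back v1 ->
13. deliver 0→2:  nop
14. recover(3):  <3:back v1 ->
15. deliver 3→2:  nop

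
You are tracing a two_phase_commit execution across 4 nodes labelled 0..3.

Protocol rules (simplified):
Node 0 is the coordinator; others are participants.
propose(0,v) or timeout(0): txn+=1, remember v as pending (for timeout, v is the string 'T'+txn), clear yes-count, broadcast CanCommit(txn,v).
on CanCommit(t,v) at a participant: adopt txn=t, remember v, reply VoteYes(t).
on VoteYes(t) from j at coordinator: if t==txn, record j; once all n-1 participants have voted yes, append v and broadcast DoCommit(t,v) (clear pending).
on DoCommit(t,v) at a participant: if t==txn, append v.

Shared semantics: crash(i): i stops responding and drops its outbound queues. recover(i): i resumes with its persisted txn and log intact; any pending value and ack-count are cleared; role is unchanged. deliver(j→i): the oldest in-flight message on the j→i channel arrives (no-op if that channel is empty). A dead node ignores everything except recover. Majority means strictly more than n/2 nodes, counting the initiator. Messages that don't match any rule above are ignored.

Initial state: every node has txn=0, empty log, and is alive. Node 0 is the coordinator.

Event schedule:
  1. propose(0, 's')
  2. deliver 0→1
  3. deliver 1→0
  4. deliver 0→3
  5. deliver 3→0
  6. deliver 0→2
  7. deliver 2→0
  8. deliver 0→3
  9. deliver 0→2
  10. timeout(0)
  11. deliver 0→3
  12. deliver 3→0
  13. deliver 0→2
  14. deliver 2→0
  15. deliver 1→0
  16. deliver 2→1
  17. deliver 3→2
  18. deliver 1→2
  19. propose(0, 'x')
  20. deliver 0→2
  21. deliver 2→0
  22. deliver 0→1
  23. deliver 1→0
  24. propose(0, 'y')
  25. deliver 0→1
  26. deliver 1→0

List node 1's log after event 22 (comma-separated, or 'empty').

after 1 — propose(0,'s'): n0:coor/t1/[-]
after 2 — deliver 0→1: n1:part/t1/[-]
after 3 — deliver 1→0: ·
after 4 — deliver 0→3: n3:part/t1/[-]
after 5 — deliver 3→0: ·
after 6 — deliver 0→2: n2:part/t1/[-]
after 7 — deliver 2→0: n0:coor/t1/[s]
after 8 — deliver 0→3: n3:part/t1/[s]
after 9 — deliver 0→2: n2:part/t1/[s]
after 10 — timeout(0): n0:coor/t2/[s]
after 11 — deliver 0→3: n3:part/t2/[s]
after 12 — deliver 3→0: ·
after 13 — deliver 0→2: n2:part/t2/[s]
after 14 — deliver 2→0: ·
after 15 — deliver 1→0: ·
after 16 — deliver 2→1: ·
after 17 — deliver 3→2: ·
after 18 — deliver 1→2: ·
after 19 — propose(0,'x'): n0:coor/t3/[s]
after 20 — deliver 0→2: n2:part/t3/[s]
after 21 — deliver 2→0: ·
after 22 — deliver 0→1: n1:part/t1/[s]

s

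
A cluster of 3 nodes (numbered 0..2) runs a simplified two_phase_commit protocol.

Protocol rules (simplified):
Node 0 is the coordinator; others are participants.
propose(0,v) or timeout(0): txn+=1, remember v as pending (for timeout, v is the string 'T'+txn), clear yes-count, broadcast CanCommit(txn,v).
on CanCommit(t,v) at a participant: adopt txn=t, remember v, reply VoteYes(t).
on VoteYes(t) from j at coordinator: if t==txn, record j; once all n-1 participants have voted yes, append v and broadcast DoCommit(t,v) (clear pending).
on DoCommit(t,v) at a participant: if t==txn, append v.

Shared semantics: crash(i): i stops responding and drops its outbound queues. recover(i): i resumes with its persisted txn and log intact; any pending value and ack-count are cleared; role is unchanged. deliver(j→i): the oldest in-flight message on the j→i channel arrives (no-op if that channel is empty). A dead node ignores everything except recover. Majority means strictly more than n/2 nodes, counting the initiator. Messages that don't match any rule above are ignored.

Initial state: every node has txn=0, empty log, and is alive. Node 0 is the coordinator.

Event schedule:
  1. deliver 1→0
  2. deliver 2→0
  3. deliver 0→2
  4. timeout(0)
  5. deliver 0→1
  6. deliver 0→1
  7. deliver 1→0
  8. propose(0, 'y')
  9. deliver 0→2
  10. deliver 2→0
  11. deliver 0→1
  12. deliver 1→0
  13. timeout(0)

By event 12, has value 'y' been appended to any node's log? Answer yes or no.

[1] deliver 1→0 → ∅
[2] deliver 2→0 → ∅
[3] deliver 0→2 → ∅
[4] timeout(0) → N0(coor t1 [-])
[5] deliver 0→1 → N1(part t1 [-])
[6] deliver 0→1 → ∅
[7] deliver 1→0 → ∅
[8] propose(0,'y') → N0(coor t2 [-])
[9] deliver 0→2 → N2(part t1 [-])
[10] deliver 2→0 → ∅
[11] deliver 0→1 → N1(part t2 [-])
[12] deliver 1→0 → ∅

no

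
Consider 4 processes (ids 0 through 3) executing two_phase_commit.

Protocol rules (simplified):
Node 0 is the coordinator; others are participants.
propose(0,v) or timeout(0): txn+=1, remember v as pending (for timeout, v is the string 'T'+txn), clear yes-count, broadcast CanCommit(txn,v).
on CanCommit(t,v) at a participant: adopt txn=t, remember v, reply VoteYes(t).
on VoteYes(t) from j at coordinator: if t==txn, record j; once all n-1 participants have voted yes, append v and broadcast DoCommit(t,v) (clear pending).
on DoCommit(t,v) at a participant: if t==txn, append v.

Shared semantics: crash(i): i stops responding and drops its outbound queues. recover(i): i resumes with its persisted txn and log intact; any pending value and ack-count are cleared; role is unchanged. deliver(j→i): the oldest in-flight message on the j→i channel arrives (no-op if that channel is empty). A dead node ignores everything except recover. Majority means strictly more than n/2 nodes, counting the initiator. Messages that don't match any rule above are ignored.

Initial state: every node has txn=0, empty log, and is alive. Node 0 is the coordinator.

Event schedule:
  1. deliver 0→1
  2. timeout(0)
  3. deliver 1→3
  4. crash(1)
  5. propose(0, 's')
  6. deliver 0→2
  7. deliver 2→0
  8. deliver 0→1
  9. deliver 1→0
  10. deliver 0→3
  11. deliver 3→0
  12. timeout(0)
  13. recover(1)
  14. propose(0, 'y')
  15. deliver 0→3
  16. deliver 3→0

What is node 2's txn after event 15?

1

e1 deliver 0→1: ·
e2 timeout(0): 0[coor,t=1,-]
e3 deliver 1→3: ·
e4 crash(1): 1[✗part,t=0,-]
e5 propose(0,'s'): 0[coor,t=2,-]
e6 deliver 0→2: 2[part,t=1,-]
e7 deliver 2→0: ·
e8 deliver 0→1: ·
e9 deliver 1→0: ·
e10 deliver 0→3: 3[part,t=1,-]
e11 deliver 3→0: ·
e12 timeout(0): 0[coor,t=3,-]
e13 recover(1): 1[part,t=0,-]
e14 propose(0,'y'): 0[coor,t=4,-]
e15 deliver 0→3: 3[part,t=2,-]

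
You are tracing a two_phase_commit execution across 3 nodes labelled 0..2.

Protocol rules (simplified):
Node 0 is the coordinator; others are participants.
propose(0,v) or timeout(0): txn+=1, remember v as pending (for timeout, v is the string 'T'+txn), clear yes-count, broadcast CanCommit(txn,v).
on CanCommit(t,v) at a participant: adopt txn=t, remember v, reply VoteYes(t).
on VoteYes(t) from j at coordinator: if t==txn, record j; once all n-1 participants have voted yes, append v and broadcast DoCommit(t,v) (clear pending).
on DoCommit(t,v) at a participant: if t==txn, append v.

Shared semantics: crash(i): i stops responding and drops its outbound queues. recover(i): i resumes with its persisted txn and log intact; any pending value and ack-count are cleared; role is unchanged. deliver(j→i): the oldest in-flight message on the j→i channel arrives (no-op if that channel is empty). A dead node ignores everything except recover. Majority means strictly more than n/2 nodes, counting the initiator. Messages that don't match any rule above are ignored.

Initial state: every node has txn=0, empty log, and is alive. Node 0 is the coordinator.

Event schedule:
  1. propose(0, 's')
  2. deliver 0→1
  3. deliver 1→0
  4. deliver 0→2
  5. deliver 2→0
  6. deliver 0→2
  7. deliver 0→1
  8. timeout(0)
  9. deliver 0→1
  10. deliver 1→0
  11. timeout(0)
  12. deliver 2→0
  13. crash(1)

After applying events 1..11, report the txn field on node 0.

3

step 1 propose(0,'s'): 0={coor,t=1,log=-}
step 2 deliver 0→1: 1={part,t=1,log=-}
step 3 deliver 1→0: —
step 4 deliver 0→2: 2={part,t=1,log=-}
step 5 deliver 2→0: 0={coor,t=1,log=s}
step 6 deliver 0→2: 2={part,t=1,log=s}
step 7 deliver 0→1: 1={part,t=1,log=s}
step 8 timeout(0): 0={coor,t=2,log=s}
step 9 deliver 0→1: 1={part,t=2,log=s}
step 10 deliver 1→0: —
step 11 timeout(0): 0={coor,t=3,log=s}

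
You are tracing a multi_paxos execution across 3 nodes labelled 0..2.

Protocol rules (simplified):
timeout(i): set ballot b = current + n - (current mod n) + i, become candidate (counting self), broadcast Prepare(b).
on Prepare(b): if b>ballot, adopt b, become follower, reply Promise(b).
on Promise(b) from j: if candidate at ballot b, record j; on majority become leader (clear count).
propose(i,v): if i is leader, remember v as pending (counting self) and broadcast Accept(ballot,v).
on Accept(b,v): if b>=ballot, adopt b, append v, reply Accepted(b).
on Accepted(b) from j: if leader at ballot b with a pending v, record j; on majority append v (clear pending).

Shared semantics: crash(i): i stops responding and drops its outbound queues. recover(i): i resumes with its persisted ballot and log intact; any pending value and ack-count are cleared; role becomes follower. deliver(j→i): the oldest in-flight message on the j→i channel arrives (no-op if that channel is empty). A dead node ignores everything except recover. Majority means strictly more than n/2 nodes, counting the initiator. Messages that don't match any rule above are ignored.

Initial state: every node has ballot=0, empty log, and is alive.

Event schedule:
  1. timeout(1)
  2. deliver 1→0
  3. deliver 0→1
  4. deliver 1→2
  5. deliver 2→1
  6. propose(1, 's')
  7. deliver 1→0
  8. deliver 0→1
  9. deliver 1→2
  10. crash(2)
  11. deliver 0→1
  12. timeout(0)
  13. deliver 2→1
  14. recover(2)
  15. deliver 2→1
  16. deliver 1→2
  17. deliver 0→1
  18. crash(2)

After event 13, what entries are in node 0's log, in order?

s

after 1 — timeout(1): n1:cand/b4/[-]
after 2 — deliver 1→0: n0:foll/b4/[-]
after 3 — deliver 0→1: n1:lead/b4/[-]
after 4 — deliver 1→2: n2:foll/b4/[-]
after 5 — deliver 2→1: ·
after 6 — propose(1,'s'): ·
after 7 — deliver 1→0: n0:foll/b4/[s]
after 8 — deliver 0→1: n1:lead/b4/[s]
after 9 — deliver 1→2: n2:foll/b4/[s]
after 10 — crash(2): n2:✗foll/b4/[s]
after 11 — deliver 0→1: ·
after 12 — timeout(0): n0:cand/b6/[s]
after 13 — deliver 2→1: ·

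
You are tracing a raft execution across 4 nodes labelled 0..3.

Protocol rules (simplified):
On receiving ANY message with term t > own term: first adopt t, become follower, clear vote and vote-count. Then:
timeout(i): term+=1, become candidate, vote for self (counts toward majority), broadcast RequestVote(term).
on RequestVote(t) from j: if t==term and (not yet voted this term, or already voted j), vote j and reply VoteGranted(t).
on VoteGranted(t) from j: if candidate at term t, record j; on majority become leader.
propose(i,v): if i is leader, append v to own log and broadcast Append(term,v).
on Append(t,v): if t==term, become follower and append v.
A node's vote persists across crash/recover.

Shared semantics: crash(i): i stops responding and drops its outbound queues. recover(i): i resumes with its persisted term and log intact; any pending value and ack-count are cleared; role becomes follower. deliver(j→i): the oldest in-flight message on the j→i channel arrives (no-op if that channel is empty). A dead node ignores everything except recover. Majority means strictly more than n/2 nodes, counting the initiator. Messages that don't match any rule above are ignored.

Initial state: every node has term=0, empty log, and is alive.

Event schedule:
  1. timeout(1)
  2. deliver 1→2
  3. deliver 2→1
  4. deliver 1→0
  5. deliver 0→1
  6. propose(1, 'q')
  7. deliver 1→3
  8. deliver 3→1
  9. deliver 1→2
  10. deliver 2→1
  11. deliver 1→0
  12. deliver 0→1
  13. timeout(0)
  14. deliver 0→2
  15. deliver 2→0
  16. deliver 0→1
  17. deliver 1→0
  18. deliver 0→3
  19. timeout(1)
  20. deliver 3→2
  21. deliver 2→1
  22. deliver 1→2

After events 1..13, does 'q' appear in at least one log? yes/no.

yes

after 1 — timeout(1): n1:cand/t1/[-]
after 2 — deliver 1→2: n2:foll/t1/[-]
after 3 — deliver 2→1: ·
after 4 — deliver 1→0: n0:foll/t1/[-]
after 5 — deliver 0→1: n1:lead/t1/[-]
after 6 — propose(1,'q'): n1:lead/t1/[q]
after 7 — deliver 1→3: n3:foll/t1/[-]
after 8 — deliver 3→1: ·
after 9 — deliver 1→2: n2:foll/t1/[q]
after 10 — deliver 2→1: ·
after 11 — deliver 1→0: n0:foll/t1/[q]
after 12 — deliver 0→1: ·
after 13 — timeout(0): n0:cand/t2/[q]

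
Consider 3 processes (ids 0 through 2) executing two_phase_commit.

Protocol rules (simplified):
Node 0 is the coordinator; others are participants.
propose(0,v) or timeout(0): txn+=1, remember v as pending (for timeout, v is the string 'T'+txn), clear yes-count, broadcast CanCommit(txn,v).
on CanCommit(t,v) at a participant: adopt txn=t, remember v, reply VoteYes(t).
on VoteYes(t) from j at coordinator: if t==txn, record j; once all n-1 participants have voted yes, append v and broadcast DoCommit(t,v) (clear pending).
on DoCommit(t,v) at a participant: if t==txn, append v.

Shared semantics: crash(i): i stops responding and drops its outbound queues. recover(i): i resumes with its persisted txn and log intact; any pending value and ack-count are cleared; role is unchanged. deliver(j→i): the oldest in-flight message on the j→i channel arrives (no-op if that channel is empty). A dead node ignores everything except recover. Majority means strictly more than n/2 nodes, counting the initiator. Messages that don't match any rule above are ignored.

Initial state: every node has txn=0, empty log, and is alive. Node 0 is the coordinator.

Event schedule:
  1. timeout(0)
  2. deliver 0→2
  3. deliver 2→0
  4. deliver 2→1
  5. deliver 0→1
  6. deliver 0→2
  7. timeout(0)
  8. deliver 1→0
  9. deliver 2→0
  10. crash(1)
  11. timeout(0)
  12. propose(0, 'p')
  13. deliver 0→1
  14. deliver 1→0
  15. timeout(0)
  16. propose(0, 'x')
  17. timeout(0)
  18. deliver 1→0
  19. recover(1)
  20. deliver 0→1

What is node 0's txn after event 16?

6

after 1 — timeout(0): n0:coor/t1/[-]
after 2 — deliver 0→2: n2:part/t1/[-]
after 3 — deliver 2→0: ·
after 4 — deliver 2→1: ·
after 5 — deliver 0→1: n1:part/t1/[-]
after 6 — deliver 0→2: ·
after 7 — timeout(0): n0:coor/t2/[-]
after 8 — deliver 1→0: ·
after 9 — deliver 2→0: ·
after 10 — crash(1): n1:✗part/t1/[-]
after 11 — timeout(0): n0:coor/t3/[-]
after 12 — propose(0,'p'): n0:coor/t4/[-]
after 13 — deliver 0→1: ·
after 14 — deliver 1→0: ·
after 15 — timeout(0): n0:coor/t5/[-]
after 16 — propose(0,'x'): n0:coor/t6/[-]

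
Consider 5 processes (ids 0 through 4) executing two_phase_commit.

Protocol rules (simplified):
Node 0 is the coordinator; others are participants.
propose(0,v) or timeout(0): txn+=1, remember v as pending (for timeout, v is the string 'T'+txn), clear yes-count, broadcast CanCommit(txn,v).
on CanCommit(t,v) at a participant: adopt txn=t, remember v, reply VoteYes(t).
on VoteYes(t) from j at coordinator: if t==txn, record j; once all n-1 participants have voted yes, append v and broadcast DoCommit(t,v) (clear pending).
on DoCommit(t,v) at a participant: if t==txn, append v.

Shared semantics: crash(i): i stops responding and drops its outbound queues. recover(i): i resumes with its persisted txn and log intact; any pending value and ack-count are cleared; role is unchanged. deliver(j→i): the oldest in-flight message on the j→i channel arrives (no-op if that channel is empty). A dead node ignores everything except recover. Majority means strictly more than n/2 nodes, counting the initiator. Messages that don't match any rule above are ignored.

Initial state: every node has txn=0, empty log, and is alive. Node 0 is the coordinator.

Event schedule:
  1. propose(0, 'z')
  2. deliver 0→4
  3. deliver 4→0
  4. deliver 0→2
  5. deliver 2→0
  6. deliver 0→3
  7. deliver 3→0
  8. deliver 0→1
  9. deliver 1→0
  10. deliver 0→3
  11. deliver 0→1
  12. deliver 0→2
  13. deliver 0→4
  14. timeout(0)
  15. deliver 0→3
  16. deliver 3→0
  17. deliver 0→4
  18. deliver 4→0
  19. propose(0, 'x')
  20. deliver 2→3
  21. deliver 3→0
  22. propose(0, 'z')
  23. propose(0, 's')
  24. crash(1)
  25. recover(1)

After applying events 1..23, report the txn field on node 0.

1. propose(0,'z'):  <0:coor t1 ->
2. deliver 0→4:  <4:part t1 ->
3. deliver 4→0:  nop
4. deliver 0→2:  <2:part t1 ->
5. deliver 2→0:  nop
6. deliver 0→3:  <3:part t1 ->
7. deliver 3→0:  nop
8. deliver 0→1:  <1:part t1 ->
9. deliver 1→0:  <0:coor t1 z>
10. deliver 0→3:  <3:part t1 z>
11. deliver 0→1:  <1:part t1 z>
12. deliver 0→2:  <2:part t1 z>
13. deliver 0→4:  <4:part t1 z>
14. timeout(0):  <0:coor t2 z>
15. deliver 0→3:  <3:part t2 z>
16. deliver 3→0:  nop
17. deliver 0→4:  <4:part t2 z>
18. deliver 4→0:  nop
19. propose(0,'x'):  <0:coor t3 z>
20. deliver 2→3:  nop
21. deliver 3→0:  nop
22. propose(0,'z'):  <0:coor t4 z>
23. propose(0,'s'):  <0:coor t5 z>

5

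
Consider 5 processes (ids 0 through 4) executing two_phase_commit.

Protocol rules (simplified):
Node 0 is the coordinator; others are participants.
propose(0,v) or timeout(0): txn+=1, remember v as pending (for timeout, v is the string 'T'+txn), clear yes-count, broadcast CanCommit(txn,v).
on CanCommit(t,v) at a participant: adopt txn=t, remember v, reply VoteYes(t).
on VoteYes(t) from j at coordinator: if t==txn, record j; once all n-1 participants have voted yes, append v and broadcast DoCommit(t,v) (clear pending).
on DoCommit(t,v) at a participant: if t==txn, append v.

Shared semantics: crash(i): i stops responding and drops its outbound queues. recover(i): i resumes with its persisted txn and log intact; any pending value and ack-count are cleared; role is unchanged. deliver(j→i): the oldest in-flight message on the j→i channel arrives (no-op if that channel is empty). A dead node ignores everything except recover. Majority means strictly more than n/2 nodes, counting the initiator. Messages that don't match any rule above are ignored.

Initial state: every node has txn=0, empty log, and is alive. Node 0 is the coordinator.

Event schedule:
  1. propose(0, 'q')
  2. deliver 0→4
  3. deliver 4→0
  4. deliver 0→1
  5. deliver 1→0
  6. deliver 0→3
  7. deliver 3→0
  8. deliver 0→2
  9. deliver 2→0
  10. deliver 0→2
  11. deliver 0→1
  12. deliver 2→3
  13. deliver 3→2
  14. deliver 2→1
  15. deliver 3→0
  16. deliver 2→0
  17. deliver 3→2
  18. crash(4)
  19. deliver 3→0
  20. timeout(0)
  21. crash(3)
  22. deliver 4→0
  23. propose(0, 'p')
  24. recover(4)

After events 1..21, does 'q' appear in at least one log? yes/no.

step 1 propose(0,'q'): 0={coor,t=1,log=-}
step 2 deliver 0→4: 4={part,t=1,log=-}
step 3 deliver 4→0: —
step 4 deliver 0→1: 1={part,t=1,log=-}
step 5 deliver 1→0: —
step 6 deliver 0→3: 3={part,t=1,log=-}
step 7 deliver 3→0: —
step 8 deliver 0→2: 2={part,t=1,log=-}
step 9 deliver 2→0: 0={coor,t=1,log=q}
step 10 deliver 0→2: 2={part,t=1,log=q}
step 11 deliver 0→1: 1={part,t=1,log=q}
step 12 deliver 2→3: —
step 13 deliver 3→2: —
step 14 deliver 2→1: —
step 15 deliver 3→0: —
step 16 deliver 2→0: —
step 17 deliver 3→2: —
step 18 crash(4): 4={✗part,t=1,log=-}
step 19 deliver 3→0: —
step 20 timeout(0): 0={coor,t=2,log=q}
step 21 crash(3): 3={✗part,t=1,log=-}

yes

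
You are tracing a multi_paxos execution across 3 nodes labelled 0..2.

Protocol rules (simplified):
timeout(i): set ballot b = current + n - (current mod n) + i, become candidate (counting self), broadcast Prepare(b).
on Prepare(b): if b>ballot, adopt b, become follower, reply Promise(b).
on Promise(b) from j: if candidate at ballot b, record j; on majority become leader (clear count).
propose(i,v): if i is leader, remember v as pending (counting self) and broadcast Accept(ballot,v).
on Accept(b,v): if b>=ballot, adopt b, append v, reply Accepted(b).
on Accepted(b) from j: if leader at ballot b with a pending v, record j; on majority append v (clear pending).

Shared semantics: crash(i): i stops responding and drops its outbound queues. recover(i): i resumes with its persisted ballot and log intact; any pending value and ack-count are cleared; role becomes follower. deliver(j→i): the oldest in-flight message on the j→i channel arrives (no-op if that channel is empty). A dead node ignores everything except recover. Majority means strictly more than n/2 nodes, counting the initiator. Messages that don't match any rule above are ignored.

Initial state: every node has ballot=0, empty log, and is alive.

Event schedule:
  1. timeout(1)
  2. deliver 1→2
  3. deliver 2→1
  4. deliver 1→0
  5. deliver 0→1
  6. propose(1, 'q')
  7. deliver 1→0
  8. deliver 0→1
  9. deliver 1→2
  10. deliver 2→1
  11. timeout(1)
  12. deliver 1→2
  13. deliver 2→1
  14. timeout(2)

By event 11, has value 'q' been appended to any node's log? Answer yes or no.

yes

[1] timeout(1) → N1(cand b4 [-])
[2] deliver 1→2 → N2(foll b4 [-])
[3] deliver 2→1 → N1(lead b4 [-])
[4] deliver 1→0 → N0(foll b4 [-])
[5] deliver 0→1 → ∅
[6] propose(1,'q') → ∅
[7] deliver 1→0 → N0(foll b4 [q])
[8] deliver 0→1 → N1(lead b4 [q])
[9] deliver 1→2 → N2(foll b4 [q])
[10] deliver 2→1 → ∅
[11] timeout(1) → N1(cand b7 [q])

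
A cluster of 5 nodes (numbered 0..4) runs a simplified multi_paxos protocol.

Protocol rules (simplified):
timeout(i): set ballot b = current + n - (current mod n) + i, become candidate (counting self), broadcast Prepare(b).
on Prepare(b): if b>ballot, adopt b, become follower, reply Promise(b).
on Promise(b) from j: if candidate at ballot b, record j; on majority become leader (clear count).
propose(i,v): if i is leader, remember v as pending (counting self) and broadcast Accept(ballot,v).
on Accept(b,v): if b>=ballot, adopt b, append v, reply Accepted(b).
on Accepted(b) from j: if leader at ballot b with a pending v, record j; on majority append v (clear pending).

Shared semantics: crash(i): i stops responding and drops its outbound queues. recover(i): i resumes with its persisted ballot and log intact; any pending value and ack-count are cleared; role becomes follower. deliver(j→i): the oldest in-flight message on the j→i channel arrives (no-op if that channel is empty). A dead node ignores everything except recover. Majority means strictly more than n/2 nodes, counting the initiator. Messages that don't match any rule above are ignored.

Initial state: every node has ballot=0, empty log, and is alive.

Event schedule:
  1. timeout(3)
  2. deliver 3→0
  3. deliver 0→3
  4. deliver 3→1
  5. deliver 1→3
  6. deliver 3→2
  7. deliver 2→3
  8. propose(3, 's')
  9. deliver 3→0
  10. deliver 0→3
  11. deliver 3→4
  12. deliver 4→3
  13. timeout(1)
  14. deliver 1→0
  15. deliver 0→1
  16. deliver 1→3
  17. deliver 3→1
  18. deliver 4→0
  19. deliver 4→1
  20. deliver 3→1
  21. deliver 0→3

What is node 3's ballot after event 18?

11

[1] timeout(3) → N3(cand b8 [-])
[2] deliver 3→0 → N0(foll b8 [-])
[3] deliver 0→3 → ∅
[4] deliver 3→1 → N1(foll b8 [-])
[5] deliver 1→3 → N3(lead b8 [-])
[6] deliver 3→2 → N2(foll b8 [-])
[7] deliver 2→3 → ∅
[8] propose(3,'s') → ∅
[9] deliver 3→0 → N0(foll b8 [s])
[10] deliver 0→3 → ∅
[11] deliver 3→4 → N4(foll b8 [-])
[12] deliver 4→3 → ∅
[13] timeout(1) → N1(cand b11 [-])
[14] deliver 1→0 → N0(foll b11 [s])
[15] deliver 0→1 → ∅
[16] deliver 1→3 → N3(foll b11 [-])
[17] deliver 3→1 → ∅
[18] deliver 4→0 → ∅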